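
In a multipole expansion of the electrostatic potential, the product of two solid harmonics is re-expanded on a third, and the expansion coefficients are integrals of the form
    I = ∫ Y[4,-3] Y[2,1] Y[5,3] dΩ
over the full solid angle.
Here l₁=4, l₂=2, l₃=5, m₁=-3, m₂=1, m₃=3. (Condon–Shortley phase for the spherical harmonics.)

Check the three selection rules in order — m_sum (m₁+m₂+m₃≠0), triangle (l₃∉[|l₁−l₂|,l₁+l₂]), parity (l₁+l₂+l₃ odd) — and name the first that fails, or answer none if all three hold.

m₁+m₂+m₃ = -3 + 1 + 3 = 1  ✗
triangle: |4−2|=2 ≤ l₃=5 ≤ 4+2=6
parity: l₁+l₂+l₃ = 11 is odd

m_sum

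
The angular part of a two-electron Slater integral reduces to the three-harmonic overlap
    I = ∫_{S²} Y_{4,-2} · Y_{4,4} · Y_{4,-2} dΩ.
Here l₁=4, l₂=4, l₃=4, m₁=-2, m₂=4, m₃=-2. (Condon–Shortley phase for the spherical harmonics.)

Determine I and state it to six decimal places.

0.190983

m-sum 0 ✓  L=12 even ✓  0≤4≤8 ✓
Π(2lᵢ+1) = 9×9×9 = 729
triangle coeff Δ(4,4,4) = 1/450450
Σ_t [0,4]: t=0:+1/13824 t=1:−1/216 t=2:+1/64 t=3:−1/216 t=4:+1/13824 = 5/768
(3j)²=18/1001 [(4 4 4; 0 0 0)], sign=+1
Σ_t [4,4]: t=4:+1/2304 = 1/2304
(3j)²=5/143 [(4 4 4; -2 4 -2)], sign=+1
⇒ 4πI² = 65610/143143
I = (+1)√(65610/143143/(4π)) = 0.19098314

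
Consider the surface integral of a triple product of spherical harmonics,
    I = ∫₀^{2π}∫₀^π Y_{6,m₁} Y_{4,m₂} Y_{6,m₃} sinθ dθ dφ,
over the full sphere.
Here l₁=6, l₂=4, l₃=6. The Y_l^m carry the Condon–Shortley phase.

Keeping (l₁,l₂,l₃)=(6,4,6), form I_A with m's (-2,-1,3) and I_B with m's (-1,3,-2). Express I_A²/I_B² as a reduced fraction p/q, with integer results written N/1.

7605/686

Shared (l₁,l₂,l₃)=(6,4,6): N and (l;000)² cancel in I_A²/I_B².
A: Δ = 4!·8!·4!/17! = 1/15315300; Racah Σ t=0..3: t=0:+1/5806080 t=1:−1/120960 t=2:+1/34560 t=3:−1/103680 = 13/1161216; ⇒ 3j(6 4 6; -2 -1 3)² = 65/5236, sgn -1
B: Δ = 4!·8!·4!/17! = 1/15315300; Racah Σ t=3..4: t=3:−1/82944 t=4:+1/103680 = -1/414720; ⇒ 3j(6 4 6; -1 3 -2)² = 49/43758, sgn -1
I_A²/I_B² = (65/5236)/(49/43758) = 7605/686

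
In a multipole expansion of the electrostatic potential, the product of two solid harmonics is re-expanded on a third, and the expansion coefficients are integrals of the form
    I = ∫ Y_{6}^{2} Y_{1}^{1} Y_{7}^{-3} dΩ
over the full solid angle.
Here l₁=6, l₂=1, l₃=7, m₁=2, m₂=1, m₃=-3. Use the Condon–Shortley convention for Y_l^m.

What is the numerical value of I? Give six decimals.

Rules hold: Σm=0, L=14 even, 5≤7≤7.
N = 13·3·15 = 585
Δ = 0!·12!·2!/15! = 1/1365
Racah Σ t=0..0: t=0:+1/518400 = 1/518400
⇒ 3j(6 1 7; 0 0 0)² = 7/195, sgn -1
Racah Σ t=0..0: t=0:+1/1935360 = 1/1935360
⇒ 3j(6 1 7; 2 1 -3)² = 3/91, sgn +1
4πI² = N·(3j₀)²·(3jₘ)² = 9/13
I = -1·√(0.692308/4π) = -0.23471705

-0.234717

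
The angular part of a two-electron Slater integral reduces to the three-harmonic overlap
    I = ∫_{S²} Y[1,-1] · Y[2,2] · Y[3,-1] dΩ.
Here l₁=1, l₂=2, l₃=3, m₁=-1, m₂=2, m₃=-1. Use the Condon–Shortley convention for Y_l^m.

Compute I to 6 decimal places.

Checks pass: Σm=0; 6 even; l₃=3∈[1,3].
(2·1+1)(2·2+1)(2·3+1) = 105
Δ: 0! 2! 4! / 7! → 1/105
sum: t=0:+1/4 = 1/4
3j²(1 2 3; 0 0 0) = Δ·Π!·Σ² = 3/35  (sign -1)
sum: t=0:+1/48 = 1/48
3j²(1 2 3; -1 2 -1) = Δ·Π!·Σ² = 1/105  (sign +1)
combine: 4πI² = 105·3/35·1/105 = 3/35
take √, sign -1: I = -0.08258890

-0.082589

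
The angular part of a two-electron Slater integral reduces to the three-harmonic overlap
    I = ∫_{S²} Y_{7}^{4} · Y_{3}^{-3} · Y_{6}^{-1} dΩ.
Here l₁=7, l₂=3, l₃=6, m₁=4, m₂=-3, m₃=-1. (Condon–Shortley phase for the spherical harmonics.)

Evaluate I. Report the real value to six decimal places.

Rules hold: Σm=0, L=16 even, 4≤6≤10.
N = 15·7·13 = 1365
Δ = 4!·10!·2!/17! = 1/2042040
Racah Σ t=1..3: t=1:−1/207360 t=2:+1/57600 t=3:−1/207360 = 1/129600
⇒ 3j(7 3 6; 0 0 0)² = 168/12155, sgn +1
Racah Σ t=0..0: t=0:+1/1451520 = 1/1451520
⇒ 3j(7 3 6; 4 -3 -1)² = 75/3094, sgn -1
4πI² = N·(3j₀)²·(3jₘ)² = 18900/41327
I = -1·√(0.457328/4π) = -0.19076954

-0.190770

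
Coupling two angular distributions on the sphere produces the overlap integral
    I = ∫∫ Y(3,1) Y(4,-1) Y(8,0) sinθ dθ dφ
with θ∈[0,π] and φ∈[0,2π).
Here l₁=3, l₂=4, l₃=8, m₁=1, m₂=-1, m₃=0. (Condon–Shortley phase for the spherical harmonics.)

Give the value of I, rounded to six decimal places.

|3−4|≤8≤3+4 violated ⇒ I = 0

0.000000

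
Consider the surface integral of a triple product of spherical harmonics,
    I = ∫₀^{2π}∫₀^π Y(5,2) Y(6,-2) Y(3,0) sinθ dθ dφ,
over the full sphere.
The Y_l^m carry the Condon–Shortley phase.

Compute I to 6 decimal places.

m-sum 0 ✓  L=14 even ✓  1≤3≤11 ✓
Π(2lᵢ+1) = 11×13×7 = 1001
triangle coeff Δ(5,6,3) = 1/675675
Σ_t [3,5]: t=3:−1/8640 t=4:+1/2304 t=5:−1/8640 = 7/34560
(3j)²=7/429 [(5 6 3; 0 0 0)], sign=-1
Σ_t [1,3]: t=1:−1/60480 t=2:+1/5760 t=3:−1/8640 = 1/24192
(3j)²=8/3003 [(5 6 3; 2 -2 0)], sign=-1
⇒ 4πI² = 56/1287
I = (+1)√(56/1287/(4π)) = 0.05884368

0.058844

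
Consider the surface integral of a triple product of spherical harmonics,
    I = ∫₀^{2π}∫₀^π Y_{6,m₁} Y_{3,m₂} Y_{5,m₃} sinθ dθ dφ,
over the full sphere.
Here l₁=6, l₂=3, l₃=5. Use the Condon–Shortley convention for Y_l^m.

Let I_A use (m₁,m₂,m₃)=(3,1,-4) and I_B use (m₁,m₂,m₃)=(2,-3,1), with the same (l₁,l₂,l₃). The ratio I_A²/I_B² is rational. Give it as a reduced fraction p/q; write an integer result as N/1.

l's match ⇒ only the (l;m) 3-j factors differ between A and B.
A: triangle coeff Δ(6,3,5) = 1/675675; Σ_t [2,3]: t=2:+1/40320 t=3:−1/241920 = 1/48384; (3j)²=24/1001 [(6 3 5; 3 1 -4)], sign=-1
B: triangle coeff Δ(6,3,5) = 1/675675; Σ_t [0,0]: t=0:+1/27648 = 1/27648; (3j)²=10/429 [(6 3 5; 2 -3 1)], sign=+1
I_A²/I_B² = (24/1001)/(10/429) = 36/35

36/35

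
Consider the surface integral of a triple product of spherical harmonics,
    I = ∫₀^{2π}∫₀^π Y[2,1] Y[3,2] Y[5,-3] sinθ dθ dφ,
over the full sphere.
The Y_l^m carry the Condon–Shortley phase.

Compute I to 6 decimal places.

m-sum 0 ✓  L=10 even ✓  1≤5≤5 ✓
Π(2lᵢ+1) = 5×7×11 = 385
triangle coeff Δ(2,3,5) = 1/2310
Σ_t [0,0]: t=0:+1/144 = 1/144
(3j)²=10/231 [(2 3 5; 0 0 0)], sign=-1
Σ_t [0,0]: t=0:+1/720 = 1/720
(3j)²=8/165 [(2 3 5; 1 2 -3)], sign=+1
⇒ 4πI² = 80/99
I = (-1)√(80/99/(4π)) = -0.25358436

-0.253584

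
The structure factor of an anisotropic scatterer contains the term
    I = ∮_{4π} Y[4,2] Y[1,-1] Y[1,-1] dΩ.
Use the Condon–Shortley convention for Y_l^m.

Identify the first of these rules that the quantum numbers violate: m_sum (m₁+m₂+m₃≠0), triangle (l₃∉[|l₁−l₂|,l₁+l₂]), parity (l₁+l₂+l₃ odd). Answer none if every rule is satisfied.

azimuthal sum: 2 − 1 − 1 = 0  ✓
3 ≤ 1 ≤ 5 (triangle on l)  ✗
L = 4 + 1 + 1 = 6 (even)

triangle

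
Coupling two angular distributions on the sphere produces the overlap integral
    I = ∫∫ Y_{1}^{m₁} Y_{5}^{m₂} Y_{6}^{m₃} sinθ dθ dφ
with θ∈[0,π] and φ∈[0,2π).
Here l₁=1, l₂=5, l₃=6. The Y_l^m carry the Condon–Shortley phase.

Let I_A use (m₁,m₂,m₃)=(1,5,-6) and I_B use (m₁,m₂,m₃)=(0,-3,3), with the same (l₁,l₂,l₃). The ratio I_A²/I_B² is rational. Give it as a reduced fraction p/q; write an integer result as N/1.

22/9

Shared (l₁,l₂,l₃)=(1,5,6): N and (l;000)² cancel in I_A²/I_B².
A: Δ = 0!·2!·10!/13! = 1/858; Racah Σ t=0..0: t=0:+1/7257600 = 1/7257600; ⇒ 3j(1 5 6; 1 5 -6)² = 1/13, sgn +1
B: Δ = 0!·2!·10!/13! = 1/858; Racah Σ t=0..0: t=0:+1/80640 = 1/80640; ⇒ 3j(1 5 6; 0 -3 3)² = 9/286, sgn -1
I_A²/I_B² = (1/13)/(9/286) = 22/9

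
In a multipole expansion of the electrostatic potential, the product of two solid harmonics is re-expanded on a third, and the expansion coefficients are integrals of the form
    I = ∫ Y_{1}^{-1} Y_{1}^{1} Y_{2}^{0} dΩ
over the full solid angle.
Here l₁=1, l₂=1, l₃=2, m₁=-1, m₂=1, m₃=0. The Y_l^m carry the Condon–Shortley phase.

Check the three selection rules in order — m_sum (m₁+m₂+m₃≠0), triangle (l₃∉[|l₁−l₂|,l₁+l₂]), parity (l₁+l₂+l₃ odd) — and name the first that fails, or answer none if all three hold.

none

azimuthal sum: -1 + 1 + 0 = 0  ✓
0 ≤ 2 ≤ 2 (triangle on l)  ✓
L = 1 + 1 + 2 = 4 (even)  ✓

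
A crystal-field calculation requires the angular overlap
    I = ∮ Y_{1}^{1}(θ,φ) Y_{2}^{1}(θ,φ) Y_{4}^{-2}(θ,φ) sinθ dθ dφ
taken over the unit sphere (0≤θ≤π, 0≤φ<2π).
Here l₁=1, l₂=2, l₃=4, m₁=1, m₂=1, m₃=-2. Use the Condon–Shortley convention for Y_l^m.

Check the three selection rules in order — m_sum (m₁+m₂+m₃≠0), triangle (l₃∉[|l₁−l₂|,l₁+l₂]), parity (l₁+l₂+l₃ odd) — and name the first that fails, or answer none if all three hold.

triangle

azimuthal sum: 1 + 1 − 2 = 0  ✓
1 ≤ 4 ≤ 3 (triangle on l)  ✗
L = 1 + 2 + 4 = 7 (odd)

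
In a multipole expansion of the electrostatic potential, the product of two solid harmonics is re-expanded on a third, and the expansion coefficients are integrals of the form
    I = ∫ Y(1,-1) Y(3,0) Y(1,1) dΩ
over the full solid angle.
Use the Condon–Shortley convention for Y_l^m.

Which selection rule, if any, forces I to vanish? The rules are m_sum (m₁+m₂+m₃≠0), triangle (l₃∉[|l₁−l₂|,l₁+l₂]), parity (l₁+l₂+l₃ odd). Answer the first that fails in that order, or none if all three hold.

m₁+m₂+m₃ = -1 + 0 + 1 = 0  ✓
triangle: |1−3|=2 ≤ l₃=1 ≤ 1+3=4  ✗
parity: l₁+l₂+l₃ = 5 is odd

triangle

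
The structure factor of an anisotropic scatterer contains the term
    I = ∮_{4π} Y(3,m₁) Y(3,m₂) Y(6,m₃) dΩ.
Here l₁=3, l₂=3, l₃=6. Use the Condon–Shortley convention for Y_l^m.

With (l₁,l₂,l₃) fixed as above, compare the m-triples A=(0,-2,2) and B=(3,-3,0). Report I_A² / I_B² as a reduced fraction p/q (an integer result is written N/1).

Same 3,3,6: normalisation and zero-m 3j drop out of the ratio.
A: Δ: 0! 6! 6! / 13! → 1/12012; sum: t=0:+1/4320 = 1/4320; 3j²(3 3 6; 0 -2 2) = Δ·Π!·Σ² = 8/429  (sign +1)
B: Δ: 0! 6! 6! / 13! → 1/12012; sum: t=0:+1/518400 = 1/518400; 3j²(3 3 6; 3 -3 0) = Δ·Π!·Σ² = 1/12012  (sign +1)
I_A²/I_B² = (8/429)/(1/12012) = 224/1

224/1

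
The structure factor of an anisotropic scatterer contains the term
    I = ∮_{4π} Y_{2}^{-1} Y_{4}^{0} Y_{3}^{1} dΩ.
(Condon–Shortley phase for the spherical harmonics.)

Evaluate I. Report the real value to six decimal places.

l₁+l₂+l₃=9 is odd: 3j(l;000)=0 ⇒ I=0

0.000000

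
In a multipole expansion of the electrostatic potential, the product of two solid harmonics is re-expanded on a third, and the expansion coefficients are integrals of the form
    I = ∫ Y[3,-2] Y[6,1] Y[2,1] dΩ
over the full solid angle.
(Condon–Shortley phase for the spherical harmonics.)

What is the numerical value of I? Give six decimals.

triangle: need 3≤l₃≤9, have 2; I=0

0.000000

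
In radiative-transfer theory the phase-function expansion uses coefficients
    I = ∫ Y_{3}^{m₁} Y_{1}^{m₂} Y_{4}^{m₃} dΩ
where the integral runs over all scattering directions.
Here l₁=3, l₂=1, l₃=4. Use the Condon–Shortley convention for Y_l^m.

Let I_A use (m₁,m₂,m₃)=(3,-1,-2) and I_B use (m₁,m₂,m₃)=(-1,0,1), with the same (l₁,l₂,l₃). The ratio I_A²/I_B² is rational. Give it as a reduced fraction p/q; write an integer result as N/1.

1/15

Same 3,1,4: normalisation and zero-m 3j drop out of the ratio.
A: Δ: 0! 6! 2! / 9! → 1/252; sum: t=0:+1/1440 = 1/1440; 3j²(3 1 4; 3 -1 -2) = Δ·Π!·Σ² = 1/252  (sign +1)
B: Δ: 0! 6! 2! / 9! → 1/252; sum: t=0:+1/48 = 1/48; 3j²(3 1 4; -1 0 1) = Δ·Π!·Σ² = 5/84  (sign -1)
I_A²/I_B² = (1/252)/(5/84) = 1/15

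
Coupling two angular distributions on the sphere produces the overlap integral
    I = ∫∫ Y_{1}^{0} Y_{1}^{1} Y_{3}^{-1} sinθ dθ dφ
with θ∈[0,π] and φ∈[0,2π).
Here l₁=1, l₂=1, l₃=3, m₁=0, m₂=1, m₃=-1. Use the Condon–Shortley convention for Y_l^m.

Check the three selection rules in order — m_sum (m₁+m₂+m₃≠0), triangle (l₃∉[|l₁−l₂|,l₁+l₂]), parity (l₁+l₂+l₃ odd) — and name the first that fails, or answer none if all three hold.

triangle

azimuthal sum: 0 + 1 − 1 = 0  ✓
0 ≤ 3 ≤ 2 (triangle on l)  ✗
L = 1 + 1 + 3 = 5 (odd)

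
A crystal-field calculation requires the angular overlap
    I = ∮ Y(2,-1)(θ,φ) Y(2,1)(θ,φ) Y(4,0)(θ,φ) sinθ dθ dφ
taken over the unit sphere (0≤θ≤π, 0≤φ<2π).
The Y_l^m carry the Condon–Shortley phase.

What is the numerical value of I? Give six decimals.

m-sum 0 ✓  L=8 even ✓  0≤4≤4 ✓
Π(2lᵢ+1) = 5×5×9 = 225
triangle coeff Δ(2,2,4) = 1/630
Σ_t [0,0]: t=0:+1/16 = 1/16
(3j)²=2/35 [(2 2 4; 0 0 0)], sign=+1
Σ_t [0,0]: t=0:+1/36 = 1/36
(3j)²=8/315 [(2 2 4; -1 1 0)], sign=+1
⇒ 4πI² = 16/49
I = (+1)√(16/49/(4π)) = 0.16119702

0.161197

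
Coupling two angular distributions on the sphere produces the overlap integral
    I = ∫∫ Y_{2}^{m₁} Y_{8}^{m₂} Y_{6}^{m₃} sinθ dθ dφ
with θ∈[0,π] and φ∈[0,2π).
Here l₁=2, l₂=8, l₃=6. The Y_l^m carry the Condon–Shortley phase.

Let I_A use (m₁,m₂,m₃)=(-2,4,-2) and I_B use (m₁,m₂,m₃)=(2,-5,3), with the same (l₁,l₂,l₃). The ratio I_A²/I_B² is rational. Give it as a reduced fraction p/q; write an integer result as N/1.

9/13

Shared (l₁,l₂,l₃)=(2,8,6): N and (l;000)² cancel in I_A²/I_B².
A: Δ = 4!·0!·12!/17! = 1/30940; Racah Σ t=4..4: t=4:+1/23224320 = 1/23224320; ⇒ 3j(2 8 6; -2 4 -2)² = 99/6188, sgn +1
B: Δ = 4!·0!·12!/17! = 1/30940; Racah Σ t=0..0: t=0:+1/52254720 = 1/52254720; ⇒ 3j(2 8 6; 2 -5 3)² = 11/476, sgn -1
I_A²/I_B² = (99/6188)/(11/476) = 9/13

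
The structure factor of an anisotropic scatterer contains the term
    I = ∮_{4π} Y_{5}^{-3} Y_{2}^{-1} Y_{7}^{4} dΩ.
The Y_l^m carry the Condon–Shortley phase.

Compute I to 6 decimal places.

0.252127

m-sum 0 ✓  L=14 even ✓  3≤7≤7 ✓
Π(2lᵢ+1) = 11×5×15 = 825
triangle coeff Δ(5,2,7) = 1/15015
Σ_t [0,0]: t=0:+1/57600 = 1/57600
(3j)²=21/715 [(5 2 7; 0 0 0)], sign=-1
Σ_t [0,0]: t=0:+1/483840 = 1/483840
(3j)²=3/91 [(5 2 7; -3 -1 4)], sign=-1
⇒ 4πI² = 135/169
I = (+1)√(135/169/(4π)) = 0.25212656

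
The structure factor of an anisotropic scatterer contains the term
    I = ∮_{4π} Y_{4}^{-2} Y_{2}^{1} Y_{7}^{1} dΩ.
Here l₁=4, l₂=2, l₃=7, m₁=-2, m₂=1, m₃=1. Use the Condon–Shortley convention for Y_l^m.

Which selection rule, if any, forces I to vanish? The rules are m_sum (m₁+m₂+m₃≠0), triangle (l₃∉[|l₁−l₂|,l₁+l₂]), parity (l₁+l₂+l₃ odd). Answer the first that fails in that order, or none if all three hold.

triangle

azimuthal sum: -2 + 1 + 1 = 0  ✓
2 ≤ 7 ≤ 6 (triangle on l)  ✗
L = 4 + 2 + 7 = 13 (odd)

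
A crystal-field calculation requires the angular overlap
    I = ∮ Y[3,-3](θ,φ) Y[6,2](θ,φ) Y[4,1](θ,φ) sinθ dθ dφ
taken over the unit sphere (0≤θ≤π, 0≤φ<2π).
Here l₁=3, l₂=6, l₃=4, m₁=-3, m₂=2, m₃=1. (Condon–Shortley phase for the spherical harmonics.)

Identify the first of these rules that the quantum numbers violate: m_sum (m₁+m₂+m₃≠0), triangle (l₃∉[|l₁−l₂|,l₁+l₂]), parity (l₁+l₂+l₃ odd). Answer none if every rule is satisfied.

parity

azimuthal sum: -3 + 2 + 1 = 0  ✓
3 ≤ 4 ≤ 9 (triangle on l)  ✓
L = 3 + 6 + 4 = 13 (odd)  ✗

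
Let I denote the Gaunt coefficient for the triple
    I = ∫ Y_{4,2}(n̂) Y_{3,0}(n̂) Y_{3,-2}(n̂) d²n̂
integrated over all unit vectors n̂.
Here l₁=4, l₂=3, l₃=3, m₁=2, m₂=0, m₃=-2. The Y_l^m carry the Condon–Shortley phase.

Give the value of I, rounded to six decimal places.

m-sum 0 ✓  L=10 even ✓  1≤3≤7 ✓
Π(2lᵢ+1) = 9×7×7 = 441
triangle coeff Δ(4,3,3) = 1/34650
Σ_t [1,3]: t=1:−1/72 t=2:+1/16 t=3:−1/72 = 5/144
(3j)²=2/77 [(4 3 3; 0 0 0)], sign=-1
Σ_t [1,2]: t=1:−1/72 t=2:+1/96 = -1/288
(3j)²=1/462 [(4 3 3; 2 0 -2)], sign=+1
⇒ 4πI² = 3/121
I = (-1)√(3/121/(4π)) = -0.04441841

-0.044418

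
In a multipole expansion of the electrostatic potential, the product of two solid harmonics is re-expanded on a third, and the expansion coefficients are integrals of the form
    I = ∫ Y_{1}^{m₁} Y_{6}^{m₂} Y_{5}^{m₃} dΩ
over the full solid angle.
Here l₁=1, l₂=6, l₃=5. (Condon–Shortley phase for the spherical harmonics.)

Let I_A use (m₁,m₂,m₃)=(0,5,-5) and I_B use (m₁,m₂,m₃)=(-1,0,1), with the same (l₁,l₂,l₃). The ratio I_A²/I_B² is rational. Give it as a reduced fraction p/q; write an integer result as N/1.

11/15

l's match ⇒ only the (l;m) 3-j factors differ between A and B.
A: triangle coeff Δ(1,6,5) = 1/858; Σ_t [1,1]: t=1:−1/3628800 = -1/3628800; (3j)²=1/78 [(1 6 5; 0 5 -5)], sign=-1
B: triangle coeff Δ(1,6,5) = 1/858; Σ_t [2,2]: t=2:+1/34560 = 1/34560; (3j)²=5/286 [(1 6 5; -1 0 1)], sign=+1
I_A²/I_B² = (1/78)/(5/286) = 11/15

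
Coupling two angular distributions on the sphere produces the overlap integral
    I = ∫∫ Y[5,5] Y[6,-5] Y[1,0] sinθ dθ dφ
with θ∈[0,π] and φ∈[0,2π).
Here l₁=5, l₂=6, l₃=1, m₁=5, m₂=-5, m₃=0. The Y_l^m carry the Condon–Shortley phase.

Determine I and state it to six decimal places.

-0.135514

Checks pass: Σm=0; 12 even; l₃=1∈[1,11].
(2·5+1)(2·6+1)(2·1+1) = 429
Δ: 10! 0! 2! / 13! → 1/858
sum: t=5:−1/14400 = -1/14400
3j²(5 6 1; 0 0 0) = Δ·Π!·Σ² = 6/143  (sign +1)
sum: t=0:+1/3628800 = 1/3628800
3j²(5 6 1; 5 -5 0) = Δ·Π!·Σ² = 1/78  (sign -1)
combine: 4πI² = 429·6/143·1/78 = 3/13
take √, sign -1: I = -0.13551395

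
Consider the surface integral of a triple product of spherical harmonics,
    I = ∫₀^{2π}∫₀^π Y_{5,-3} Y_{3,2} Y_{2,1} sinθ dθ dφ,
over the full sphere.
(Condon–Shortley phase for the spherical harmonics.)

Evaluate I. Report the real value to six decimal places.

Rules hold: Σm=0, L=10 even, 2≤2≤8.
N = 11·7·5 = 385
Δ = 6!·4!·0!/11! = 1/2310
Racah Σ t=3..3: t=3:−1/144 = -1/144
⇒ 3j(5 3 2; 0 0 0)² = 10/231, sgn -1
Racah Σ t=5..5: t=5:−1/720 = -1/720
⇒ 3j(5 3 2; -3 2 1)² = 8/165, sgn +1
4πI² = N·(3j₀)²·(3jₘ)² = 80/99
I = -1·√(0.808081/4π) = -0.25358436

-0.253584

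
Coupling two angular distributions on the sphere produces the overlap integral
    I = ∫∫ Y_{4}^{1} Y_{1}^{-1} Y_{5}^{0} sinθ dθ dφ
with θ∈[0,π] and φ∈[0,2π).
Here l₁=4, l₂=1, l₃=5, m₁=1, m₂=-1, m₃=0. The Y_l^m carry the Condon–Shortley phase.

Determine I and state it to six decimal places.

0.155288

Rules hold: Σm=0, L=10 even, 3≤5≤5.
N = 9·3·11 = 297
Δ = 0!·8!·2!/11! = 1/495
Racah Σ t=0..0: t=0:+1/576 = 1/576
⇒ 3j(4 1 5; 0 0 0)² = 5/99, sgn -1
Racah Σ t=0..0: t=0:+1/1440 = 1/1440
⇒ 3j(4 1 5; 1 -1 0)² = 2/99, sgn -1
4πI² = N·(3j₀)²·(3jₘ)² = 10/33
I = +1·√(0.30303/4π) = 0.15528807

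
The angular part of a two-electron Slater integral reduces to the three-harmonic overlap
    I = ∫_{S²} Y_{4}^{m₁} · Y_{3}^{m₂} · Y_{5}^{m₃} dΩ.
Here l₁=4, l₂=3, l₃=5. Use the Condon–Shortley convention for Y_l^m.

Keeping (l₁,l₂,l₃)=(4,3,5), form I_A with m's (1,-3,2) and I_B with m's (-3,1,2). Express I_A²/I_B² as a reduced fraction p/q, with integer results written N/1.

375/343

Same 4,3,5: normalisation and zero-m 3j drop out of the ratio.
A: Δ: 2! 6! 4! / 13! → 1/180180; sum: t=0:+1/1728 = 1/1728; 3j²(4 3 5; 1 -3 2) = Δ·Π!·Σ² = 25/858  (sign -1)
B: Δ: 2! 6! 4! / 13! → 1/180180; sum: t=1:−1/4320 t=2:+1/960 = 7/8640; 3j²(4 3 5; -3 1 2) = Δ·Π!·Σ² = 343/12870  (sign -1)
I_A²/I_B² = (25/858)/(343/12870) = 375/343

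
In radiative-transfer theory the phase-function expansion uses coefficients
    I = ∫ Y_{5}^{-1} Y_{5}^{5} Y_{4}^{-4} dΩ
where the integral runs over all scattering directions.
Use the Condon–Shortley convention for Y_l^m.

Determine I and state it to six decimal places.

-0.075170

Rules hold: Σm=0, L=14 even, 0≤4≤10.
N = 11·11·9 = 1089
Δ = 6!·4!·4!/15! = 1/3153150
Racah Σ t=1..5: t=1:−1/69120 t=2:+1/1728 t=3:−1/576 t=4:+1/1728 t=5:−1/69120 = -7/11520
⇒ 3j(5 5 4; 0 0 0)² = 2/143, sgn -1
Racah Σ t=6..6: t=6:+1/414720 = 1/414720
⇒ 3j(5 5 4; -1 5 -4)² = 2/429, sgn +1
4πI² = N·(3j₀)²·(3jₘ)² = 12/169
I = -1·√(0.0710059/4π) = -0.07516962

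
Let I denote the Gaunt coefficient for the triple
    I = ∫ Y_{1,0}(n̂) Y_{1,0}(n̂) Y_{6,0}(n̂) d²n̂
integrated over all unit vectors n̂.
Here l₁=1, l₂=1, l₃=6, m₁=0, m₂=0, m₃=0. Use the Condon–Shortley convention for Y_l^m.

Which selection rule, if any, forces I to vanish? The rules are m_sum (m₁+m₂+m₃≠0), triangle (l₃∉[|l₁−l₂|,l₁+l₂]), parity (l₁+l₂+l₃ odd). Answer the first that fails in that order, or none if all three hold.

azimuthal sum: 0 + 0 + 0 = 0  ✓
0 ≤ 6 ≤ 2 (triangle on l)  ✗
L = 1 + 1 + 6 = 8 (even)

triangle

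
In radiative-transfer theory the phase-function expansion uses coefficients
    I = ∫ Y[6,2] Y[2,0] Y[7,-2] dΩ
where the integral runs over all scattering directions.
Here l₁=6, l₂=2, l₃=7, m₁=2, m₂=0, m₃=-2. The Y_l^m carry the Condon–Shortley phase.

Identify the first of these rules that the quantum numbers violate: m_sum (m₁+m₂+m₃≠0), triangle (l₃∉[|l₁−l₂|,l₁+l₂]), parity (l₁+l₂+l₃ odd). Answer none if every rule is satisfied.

Σmᵢ = 0  ✓
l₃∈[|l₁−l₂|,l₁+l₂]=[4,8], have l₃=7  ✓
Σlᵢ = 15 ⇒ odd  ✗

parity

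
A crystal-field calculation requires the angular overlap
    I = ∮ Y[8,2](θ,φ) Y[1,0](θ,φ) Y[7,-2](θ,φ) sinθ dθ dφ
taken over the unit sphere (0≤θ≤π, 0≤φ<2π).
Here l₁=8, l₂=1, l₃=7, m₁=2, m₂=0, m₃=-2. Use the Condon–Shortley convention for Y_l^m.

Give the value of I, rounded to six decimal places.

m-sum 0 ✓  L=16 even ✓  7≤7≤9 ✓
Π(2lᵢ+1) = 17×3×15 = 765
triangle coeff Δ(8,1,7) = 1/2040
Σ_t [1,1]: t=1:−1/25401600 = -1/25401600
(3j)²=8/255 [(8 1 7; 0 0 0)], sign=+1
Σ_t [1,1]: t=1:−1/43545600 = -1/43545600
(3j)²=1/34 [(8 1 7; 2 0 -2)], sign=+1
⇒ 4πI² = 12/17
I = (+1)√(12/17/(4π)) = 0.23700703

0.237007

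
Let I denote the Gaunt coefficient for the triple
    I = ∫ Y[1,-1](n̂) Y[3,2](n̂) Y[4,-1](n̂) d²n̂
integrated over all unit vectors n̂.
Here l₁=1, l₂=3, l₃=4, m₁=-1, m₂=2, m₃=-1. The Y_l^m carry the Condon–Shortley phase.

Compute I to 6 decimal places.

Checks pass: Σm=0; 8 even; l₃=4∈[2,4].
(2·1+1)(2·3+1)(2·4+1) = 189
Δ: 0! 2! 6! / 9! → 1/252
sum: t=0:+1/36 = 1/36
3j²(1 3 4; 0 0 0) = Δ·Π!·Σ² = 4/63  (sign +1)
sum: t=0:+1/240 = 1/240
3j²(1 3 4; -1 2 -1) = Δ·Π!·Σ² = 1/84  (sign -1)
combine: 4πI² = 189·4/63·1/84 = 1/7
take √, sign -1: I = -0.10662181

-0.106622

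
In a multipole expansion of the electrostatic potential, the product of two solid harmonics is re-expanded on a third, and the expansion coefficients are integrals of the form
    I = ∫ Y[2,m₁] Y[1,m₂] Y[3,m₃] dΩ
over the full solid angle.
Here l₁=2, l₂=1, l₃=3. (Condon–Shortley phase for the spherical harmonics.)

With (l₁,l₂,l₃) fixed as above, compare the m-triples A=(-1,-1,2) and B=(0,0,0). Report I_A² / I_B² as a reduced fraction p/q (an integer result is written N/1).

Same 2,1,3: normalisation and zero-m 3j drop out of the ratio.
A: Δ: 0! 4! 2! / 7! → 1/105; sum: t=0:+1/12 = 1/12; 3j²(2 1 3; -1 -1 2) = Δ·Π!·Σ² = 2/21  (sign -1)
B: Δ: 0! 4! 2! / 7! → 1/105; sum: t=0:+1/4 = 1/4; 3j²(2 1 3; 0 0 0) = Δ·Π!·Σ² = 3/35  (sign -1)
I_A²/I_B² = (2/21)/(3/35) = 10/9

10/9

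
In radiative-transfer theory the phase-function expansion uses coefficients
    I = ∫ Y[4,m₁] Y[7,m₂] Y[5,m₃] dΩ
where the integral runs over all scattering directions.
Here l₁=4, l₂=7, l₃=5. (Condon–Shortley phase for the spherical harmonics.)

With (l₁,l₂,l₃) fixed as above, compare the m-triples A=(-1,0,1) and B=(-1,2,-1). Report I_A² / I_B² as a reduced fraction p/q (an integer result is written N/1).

28/1875

l's match ⇒ only the (l;m) 3-j factors differ between A and B.
A: triangle coeff Δ(4,7,5) = 1/6126120; Σ_t [3,5]: t=3:−1/41472 t=4:+1/34560 t=5:−1/345600 = 1/518400; (3j)²=7/36465 [(4 7 5; -1 0 1)], sign=+1
B: triangle coeff Δ(4,7,5) = 1/6126120; Σ_t [3,5]: t=3:−1/103680 t=4:+1/34560 t=5:−1/138240 = 1/82944; (3j)²=125/9724 [(4 7 5; -1 2 -1)], sign=+1
I_A²/I_B² = (7/36465)/(125/9724) = 28/1875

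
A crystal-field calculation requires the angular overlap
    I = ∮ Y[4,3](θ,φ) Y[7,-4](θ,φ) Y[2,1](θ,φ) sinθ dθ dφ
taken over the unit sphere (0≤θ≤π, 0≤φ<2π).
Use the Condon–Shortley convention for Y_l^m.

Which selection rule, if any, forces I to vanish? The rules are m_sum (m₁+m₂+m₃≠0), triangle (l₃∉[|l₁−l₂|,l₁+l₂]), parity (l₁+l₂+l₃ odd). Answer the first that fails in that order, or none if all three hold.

m₁+m₂+m₃ = 3 − 4 + 1 = 0  ✓
triangle: |4−7|=3 ≤ l₃=2 ≤ 4+7=11  ✗
parity: l₁+l₂+l₃ = 13 is odd

triangle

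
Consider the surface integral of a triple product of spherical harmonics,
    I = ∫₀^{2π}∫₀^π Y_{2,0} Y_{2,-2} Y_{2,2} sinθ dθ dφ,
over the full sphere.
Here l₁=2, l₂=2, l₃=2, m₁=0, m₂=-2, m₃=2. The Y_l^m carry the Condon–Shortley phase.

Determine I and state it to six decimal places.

Rules hold: Σm=0, L=6 even, 0≤2≤4.
N = 5·5·5 = 125
Δ = 2!·2!·2!/7! = 1/630
Racah Σ t=0..2: t=0:+1/8 t=1:−1/1 t=2:+1/8 = -3/4
⇒ 3j(2 2 2; 0 0 0)² = 2/35, sgn -1
Racah Σ t=0..0: t=0:+1/8 = 1/8
⇒ 3j(2 2 2; 0 -2 2)² = 2/35, sgn +1
4πI² = N·(3j₀)²·(3jₘ)² = 20/49
I = -1·√(0.408163/4π) = -0.18022375

-0.180224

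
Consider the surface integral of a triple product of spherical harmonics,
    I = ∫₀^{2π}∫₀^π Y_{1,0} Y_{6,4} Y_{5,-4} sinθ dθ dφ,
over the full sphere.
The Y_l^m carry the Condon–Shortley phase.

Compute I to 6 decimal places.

Checks pass: Σm=0; 12 even; l₃=5∈[5,7].
(2·1+1)(2·6+1)(2·5+1) = 429
Δ: 2! 0! 10! / 13! → 1/858
sum: t=1:−1/14400 = -1/14400
3j²(1 6 5; 0 0 0) = Δ·Π!·Σ² = 6/143  (sign +1)
sum: t=1:−1/362880 = -1/362880
3j²(1 6 5; 0 4 -4) = Δ·Π!·Σ² = 10/429  (sign +1)
combine: 4πI² = 429·6/143·10/429 = 60/143
take √, sign +1: I = 0.18272698

0.182727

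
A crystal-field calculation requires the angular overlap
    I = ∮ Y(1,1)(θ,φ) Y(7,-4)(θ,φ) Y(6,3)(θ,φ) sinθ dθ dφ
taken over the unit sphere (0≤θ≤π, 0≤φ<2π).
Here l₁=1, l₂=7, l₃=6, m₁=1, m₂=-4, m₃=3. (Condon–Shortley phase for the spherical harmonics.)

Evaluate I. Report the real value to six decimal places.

0.259489

m-sum 0 ✓  L=14 even ✓  6≤6≤8 ✓
Π(2lᵢ+1) = 3×15×13 = 585
triangle coeff Δ(1,7,6) = 1/1365
Σ_t [1,1]: t=1:−1/518400 = -1/518400
(3j)²=7/195 [(1 7 6; 0 0 0)], sign=-1
Σ_t [0,0]: t=0:+1/4354560 = 1/4354560
(3j)²=11/273 [(1 7 6; 1 -4 3)], sign=-1
⇒ 4πI² = 11/13
I = (+1)√(11/13/(4π)) = 0.25948947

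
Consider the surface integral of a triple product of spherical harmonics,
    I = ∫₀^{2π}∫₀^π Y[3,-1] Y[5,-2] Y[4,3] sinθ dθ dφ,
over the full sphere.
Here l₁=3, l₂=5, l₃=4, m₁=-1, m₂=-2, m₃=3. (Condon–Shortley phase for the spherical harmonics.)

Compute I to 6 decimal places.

m-sum 0 ✓  L=12 even ✓  2≤4≤8 ✓
Π(2lᵢ+1) = 7×11×9 = 693
triangle coeff Δ(3,5,4) = 1/180180
Σ_t [1,3]: t=1:−1/576 t=2:+1/144 t=3:−1/576 = 1/288
(3j)²=20/1001 [(3 5 4; 0 0 0)], sign=+1
Σ_t [2,3]: t=2:+1/960 t=3:−1/4320 = 7/8640
(3j)²=343/12870 [(3 5 4; -1 -2 3)], sign=-1
⇒ 4πI² = 686/1859
I = (-1)√(686/1859/(4π)) = -0.17136315

-0.171363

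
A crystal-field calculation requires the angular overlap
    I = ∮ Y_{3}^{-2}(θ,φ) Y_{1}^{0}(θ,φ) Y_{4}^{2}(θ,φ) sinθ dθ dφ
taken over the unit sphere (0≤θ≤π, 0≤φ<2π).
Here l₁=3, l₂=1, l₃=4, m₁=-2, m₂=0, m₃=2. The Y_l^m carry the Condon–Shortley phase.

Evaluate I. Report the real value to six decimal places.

m-sum 0 ✓  L=8 even ✓  2≤4≤4 ✓
Π(2lᵢ+1) = 7×3×9 = 189
triangle coeff Δ(3,1,4) = 1/252
Σ_t [0,0]: t=0:+1/36 = 1/36
(3j)²=4/63 [(3 1 4; 0 0 0)], sign=+1
Σ_t [0,0]: t=0:+1/120 = 1/120
(3j)²=1/21 [(3 1 4; -2 0 2)], sign=+1
⇒ 4πI² = 4/7
I = (+1)√(4/7/(4π)) = 0.21324362

0.213244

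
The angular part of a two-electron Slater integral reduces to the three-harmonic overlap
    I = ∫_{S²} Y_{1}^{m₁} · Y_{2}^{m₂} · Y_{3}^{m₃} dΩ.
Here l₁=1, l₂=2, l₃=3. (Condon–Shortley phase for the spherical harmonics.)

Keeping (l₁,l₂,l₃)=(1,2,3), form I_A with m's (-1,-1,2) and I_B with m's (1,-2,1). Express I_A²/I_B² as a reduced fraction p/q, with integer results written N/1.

10/1

Same 1,2,3: normalisation and zero-m 3j drop out of the ratio.
A: Δ: 0! 2! 4! / 7! → 1/105; sum: t=0:+1/12 = 1/12; 3j²(1 2 3; -1 -1 2) = Δ·Π!·Σ² = 2/21  (sign -1)
B: Δ: 0! 2! 4! / 7! → 1/105; sum: t=0:+1/48 = 1/48; 3j²(1 2 3; 1 -2 1) = Δ·Π!·Σ² = 1/105  (sign +1)
I_A²/I_B² = (2/21)/(1/105) = 10/1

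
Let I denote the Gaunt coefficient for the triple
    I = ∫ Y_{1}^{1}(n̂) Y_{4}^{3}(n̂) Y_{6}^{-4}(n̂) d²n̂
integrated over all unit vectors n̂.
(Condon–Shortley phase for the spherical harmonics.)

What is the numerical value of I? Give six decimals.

0.000000

|1−4|≤6≤1+4 violated ⇒ I = 0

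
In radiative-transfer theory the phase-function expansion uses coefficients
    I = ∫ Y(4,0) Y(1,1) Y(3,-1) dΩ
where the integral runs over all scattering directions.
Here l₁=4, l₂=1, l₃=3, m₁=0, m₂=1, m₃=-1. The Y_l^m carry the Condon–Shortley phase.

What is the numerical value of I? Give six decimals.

Checks pass: Σm=0; 8 even; l₃=3∈[3,5].
(2·4+1)(2·1+1)(2·3+1) = 189
Δ: 2! 6! 0! / 9! → 1/252
sum: t=1:−1/36 = -1/36
3j²(4 1 3; 0 0 0) = Δ·Π!·Σ² = 4/63  (sign +1)
sum: t=2:+1/96 = 1/96
3j²(4 1 3; 0 1 -1) = Δ·Π!·Σ² = 1/42  (sign +1)
combine: 4πI² = 189·4/63·1/42 = 2/7
take √, sign +1: I = 0.15078601

0.150786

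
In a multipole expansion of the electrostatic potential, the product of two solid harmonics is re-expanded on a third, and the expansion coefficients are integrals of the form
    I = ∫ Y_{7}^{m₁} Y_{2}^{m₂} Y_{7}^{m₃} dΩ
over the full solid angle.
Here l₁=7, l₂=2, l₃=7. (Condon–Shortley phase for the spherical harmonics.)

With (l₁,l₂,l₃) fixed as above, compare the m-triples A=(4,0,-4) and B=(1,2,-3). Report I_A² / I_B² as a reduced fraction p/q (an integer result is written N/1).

32/2025

Same 7,2,7: normalisation and zero-m 3j drop out of the ratio.
A: Δ: 2! 12! 2! / 17! → 1/185640; sum: t=0:+1/8709120 t=1:−1/7257600 t=2:+1/159667200 = -1/59875200; 3j²(7 2 7; 4 0 -4) = Δ·Π!·Σ² = 8/23205  (sign +1)
B: Δ: 2! 12! 2! / 17! → 1/185640; sum: t=2:+1/3870720 = 1/3870720; 3j²(7 2 7; 1 2 -3) = Δ·Π!·Σ² = 135/6188  (sign +1)
I_A²/I_B² = (8/23205)/(135/6188) = 32/2025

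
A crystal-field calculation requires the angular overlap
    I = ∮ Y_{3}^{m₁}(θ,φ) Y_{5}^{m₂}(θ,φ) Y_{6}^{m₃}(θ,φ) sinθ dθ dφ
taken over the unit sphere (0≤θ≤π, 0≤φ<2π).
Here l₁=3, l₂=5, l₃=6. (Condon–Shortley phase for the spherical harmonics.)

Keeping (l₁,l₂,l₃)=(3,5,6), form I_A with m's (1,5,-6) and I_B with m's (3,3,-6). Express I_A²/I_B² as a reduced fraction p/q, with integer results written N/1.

Shared (l₁,l₂,l₃)=(3,5,6): N and (l;000)² cancel in I_A²/I_B².
A: Δ = 2!·4!·8!/15! = 1/675675; Racah Σ t=2..2: t=2:+1/1935360 = 1/1935360; ⇒ 3j(3 5 6; 1 5 -6)² = 3/91, sgn +1
B: Δ = 2!·4!·8!/15! = 1/675675; Racah Σ t=0..0: t=0:+1/1935360 = 1/1935360; ⇒ 3j(3 5 6; 3 3 -6)² = 1/91, sgn +1
I_A²/I_B² = (3/91)/(1/91) = 3/1

3/1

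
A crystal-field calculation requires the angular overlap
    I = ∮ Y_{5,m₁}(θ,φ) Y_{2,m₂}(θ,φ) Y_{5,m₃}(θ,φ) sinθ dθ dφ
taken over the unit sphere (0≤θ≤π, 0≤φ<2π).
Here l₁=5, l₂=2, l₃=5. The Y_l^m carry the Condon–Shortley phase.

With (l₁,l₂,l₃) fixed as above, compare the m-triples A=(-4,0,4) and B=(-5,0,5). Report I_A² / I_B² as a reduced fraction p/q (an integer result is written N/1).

Same 5,2,5: normalisation and zero-m 3j drop out of the ratio.
A: Δ: 2! 8! 2! / 13! → 1/38610; sum: t=1:−1/40320 t=2:+1/20160 = 1/40320; 3j²(5 2 5; -4 0 4) = Δ·Π!·Σ² = 6/715  (sign -1)
B: Δ: 2! 8! 2! / 13! → 1/38610; sum: t=2:+1/161280 = 1/161280; 3j²(5 2 5; -5 0 5) = Δ·Π!·Σ² = 15/286  (sign +1)
I_A²/I_B² = (6/715)/(15/286) = 4/25

4/25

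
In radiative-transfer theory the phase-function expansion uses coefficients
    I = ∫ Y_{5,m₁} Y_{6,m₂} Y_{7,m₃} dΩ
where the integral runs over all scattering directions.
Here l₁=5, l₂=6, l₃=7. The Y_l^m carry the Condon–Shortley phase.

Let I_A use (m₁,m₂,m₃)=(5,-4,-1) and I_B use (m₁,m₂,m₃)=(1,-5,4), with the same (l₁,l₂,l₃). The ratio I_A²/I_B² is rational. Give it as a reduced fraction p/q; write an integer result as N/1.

Same 5,6,7: normalisation and zero-m 3j drop out of the ratio.
A: Δ: 4! 6! 8! / 19! → 1/174594420; sum: t=0:+1/24883200 = 1/24883200; 3j²(5 6 7; 5 -4 -1) = Δ·Π!·Σ² = 980/138567  (sign +1)
B: Δ: 4! 6! 8! / 19! → 1/174594420; sum: t=0:+1/5806080 t=1:−1/8709120 = 1/17418240; 3j²(5 6 7; 1 -5 4) = Δ·Π!·Σ² = 275/88179  (sign -1)
I_A²/I_B² = (980/138567)/(275/88179) = 1372/605

1372/605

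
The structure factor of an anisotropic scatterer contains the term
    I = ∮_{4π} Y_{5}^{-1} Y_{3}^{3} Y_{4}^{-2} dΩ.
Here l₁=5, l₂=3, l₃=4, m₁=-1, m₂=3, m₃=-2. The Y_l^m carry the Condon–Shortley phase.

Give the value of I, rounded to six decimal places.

0.143662

Rules hold: Σm=0, L=12 even, 2≤4≤8.
N = 11·7·9 = 693
Δ = 4!·6!·2!/13! = 1/180180
Racah Σ t=1..3: t=1:−1/576 t=2:+1/144 t=3:−1/576 = 1/288
⇒ 3j(5 3 4; 0 0 0)² = 20/1001, sgn +1
Racah Σ t=4..4: t=4:+1/2304 = 1/2304
⇒ 3j(5 3 4; -1 3 -2)² = 75/4004, sgn +1
4πI² = N·(3j₀)²·(3jₘ)² = 3375/13013
I = +1·√(0.259356/4π) = 0.14366244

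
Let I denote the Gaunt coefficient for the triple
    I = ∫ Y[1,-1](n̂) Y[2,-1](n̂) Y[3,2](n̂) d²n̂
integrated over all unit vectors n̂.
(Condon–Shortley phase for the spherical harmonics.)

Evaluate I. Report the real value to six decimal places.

0.261169

m-sum 0 ✓  L=6 even ✓  1≤3≤3 ✓
Π(2lᵢ+1) = 3×5×7 = 105
triangle coeff Δ(1,2,3) = 1/105
Σ_t [0,0]: t=0:+1/4 = 1/4
(3j)²=3/35 [(1 2 3; 0 0 0)], sign=-1
Σ_t [0,0]: t=0:+1/12 = 1/12
(3j)²=2/21 [(1 2 3; -1 -1 2)], sign=-1
⇒ 4πI² = 6/7
I = (+1)√(6/7/(4π)) = 0.26116903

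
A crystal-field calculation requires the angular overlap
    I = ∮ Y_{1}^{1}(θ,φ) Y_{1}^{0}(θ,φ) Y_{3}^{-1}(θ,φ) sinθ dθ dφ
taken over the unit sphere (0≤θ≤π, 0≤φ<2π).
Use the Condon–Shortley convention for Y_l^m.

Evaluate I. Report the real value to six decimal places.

triangle: need 0≤l₃≤2, have 3; I=0

0.000000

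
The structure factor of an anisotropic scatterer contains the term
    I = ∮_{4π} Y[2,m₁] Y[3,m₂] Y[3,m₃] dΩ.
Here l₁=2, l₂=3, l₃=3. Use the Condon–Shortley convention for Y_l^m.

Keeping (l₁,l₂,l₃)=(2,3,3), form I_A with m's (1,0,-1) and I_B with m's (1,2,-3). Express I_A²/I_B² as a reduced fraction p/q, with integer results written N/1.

2/25

Shared (l₁,l₂,l₃)=(2,3,3): N and (l;000)² cancel in I_A²/I_B².
A: Δ = 2!·2!·4!/9! = 1/3780; Racah Σ t=0..1: t=0:+1/12 t=1:−1/8 = -1/24; ⇒ 3j(2 3 3; 1 0 -1)² = 1/210, sgn -1
B: Δ = 2!·2!·4!/9! = 1/3780; Racah Σ t=1..1: t=1:−1/48 = -1/48; ⇒ 3j(2 3 3; 1 2 -3)² = 5/84, sgn -1
I_A²/I_B² = (1/210)/(5/84) = 2/25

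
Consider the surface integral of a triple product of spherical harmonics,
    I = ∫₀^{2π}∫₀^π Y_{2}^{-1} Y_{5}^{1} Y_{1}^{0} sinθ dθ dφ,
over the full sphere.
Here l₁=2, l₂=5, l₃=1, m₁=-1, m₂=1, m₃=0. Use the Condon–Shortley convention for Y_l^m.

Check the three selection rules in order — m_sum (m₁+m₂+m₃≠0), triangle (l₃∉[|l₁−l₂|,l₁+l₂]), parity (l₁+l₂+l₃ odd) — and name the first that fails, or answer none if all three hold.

triangle

Σmᵢ = 0  ✓
l₃∈[|l₁−l₂|,l₁+l₂]=[3,7], have l₃=1  ✗
Σlᵢ = 8 ⇒ even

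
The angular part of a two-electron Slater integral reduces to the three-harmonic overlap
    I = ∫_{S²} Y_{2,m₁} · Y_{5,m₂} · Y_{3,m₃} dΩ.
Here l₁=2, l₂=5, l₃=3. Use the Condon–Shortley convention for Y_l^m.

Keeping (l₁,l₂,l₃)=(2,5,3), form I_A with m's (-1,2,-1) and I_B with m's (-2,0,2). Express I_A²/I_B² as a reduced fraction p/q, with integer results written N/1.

21/1

Same 2,5,3: normalisation and zero-m 3j drop out of the ratio.
A: Δ: 4! 0! 6! / 11! → 1/2310; sum: t=3:−1/288 = -1/288; 3j²(2 5 3; -1 2 -1) = Δ·Π!·Σ² = 1/22  (sign -1)
B: Δ: 4! 0! 6! / 11! → 1/2310; sum: t=4:+1/2880 = 1/2880; 3j²(2 5 3; -2 0 2) = Δ·Π!·Σ² = 1/462  (sign -1)
I_A²/I_B² = (1/22)/(1/462) = 21/1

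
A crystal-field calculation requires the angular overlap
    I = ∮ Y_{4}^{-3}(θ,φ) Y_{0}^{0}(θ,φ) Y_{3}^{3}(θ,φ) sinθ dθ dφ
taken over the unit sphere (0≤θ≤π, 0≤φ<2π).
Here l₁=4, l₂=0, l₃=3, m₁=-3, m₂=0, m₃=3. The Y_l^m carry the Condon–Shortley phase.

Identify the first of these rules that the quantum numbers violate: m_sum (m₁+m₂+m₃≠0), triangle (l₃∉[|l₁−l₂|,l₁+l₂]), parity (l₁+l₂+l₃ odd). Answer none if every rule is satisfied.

triangle

m₁+m₂+m₃ = -3 + 0 + 3 = 0  ✓
triangle: |4−0|=4 ≤ l₃=3 ≤ 4+0=4  ✗
parity: l₁+l₂+l₃ = 7 is odd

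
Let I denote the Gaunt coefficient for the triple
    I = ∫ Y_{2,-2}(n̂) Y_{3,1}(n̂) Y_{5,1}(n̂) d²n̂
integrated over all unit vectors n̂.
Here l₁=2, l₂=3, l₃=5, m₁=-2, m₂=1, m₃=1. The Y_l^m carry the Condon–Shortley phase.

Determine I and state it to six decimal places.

Rules hold: Σm=0, L=10 even, 1≤5≤5.
N = 5·7·11 = 385
Δ = 0!·4!·6!/11! = 1/2310
Racah Σ t=0..0: t=0:+1/144 = 1/144
⇒ 3j(2 3 5; 0 0 0)² = 10/231, sgn -1
Racah Σ t=0..0: t=0:+1/1152 = 1/1152
⇒ 3j(2 3 5; -2 1 1)² = 1/154, sgn +1
4πI² = N·(3j₀)²·(3jₘ)² = 25/231
I = -1·√(0.108225/4π) = -0.09280237

-0.092802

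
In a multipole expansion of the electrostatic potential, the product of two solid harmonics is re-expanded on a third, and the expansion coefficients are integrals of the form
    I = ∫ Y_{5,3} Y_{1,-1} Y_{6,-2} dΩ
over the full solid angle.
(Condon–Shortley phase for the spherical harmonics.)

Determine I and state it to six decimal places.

m-sum 0 ✓  L=12 even ✓  4≤6≤6 ✓
Π(2lᵢ+1) = 11×3×13 = 429
triangle coeff Δ(5,1,6) = 1/858
Σ_t [0,0]: t=0:+1/14400 = 1/14400
(3j)²=6/143 [(5 1 6; 0 0 0)], sign=+1
Σ_t [0,0]: t=0:+1/161280 = 1/161280
(3j)²=1/143 [(5 1 6; 3 -1 -2)], sign=+1
⇒ 4πI² = 18/143
I = (+1)√(18/143/(4π)) = 0.10008369

0.100084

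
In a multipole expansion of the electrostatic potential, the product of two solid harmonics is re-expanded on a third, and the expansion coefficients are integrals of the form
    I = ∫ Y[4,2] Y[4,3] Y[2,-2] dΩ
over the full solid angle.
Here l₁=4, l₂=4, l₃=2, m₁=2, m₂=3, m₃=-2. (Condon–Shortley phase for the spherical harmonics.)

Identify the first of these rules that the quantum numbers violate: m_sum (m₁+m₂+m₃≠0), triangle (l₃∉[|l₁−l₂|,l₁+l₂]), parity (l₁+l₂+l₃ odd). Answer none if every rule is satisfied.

m_sum

Σmᵢ = 3  ✗
l₃∈[|l₁−l₂|,l₁+l₂]=[0,8], have l₃=2
Σlᵢ = 10 ⇒ even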